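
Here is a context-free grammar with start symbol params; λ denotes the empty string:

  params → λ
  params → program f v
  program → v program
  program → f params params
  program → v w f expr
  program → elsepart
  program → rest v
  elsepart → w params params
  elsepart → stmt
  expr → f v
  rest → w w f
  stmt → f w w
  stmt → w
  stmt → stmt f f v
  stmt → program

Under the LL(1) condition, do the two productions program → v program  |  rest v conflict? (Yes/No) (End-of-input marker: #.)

FIRST(v program) = { v } and FIRST(rest v) = { w }.
The FIRST sets are disjoint and neither alternative is nullable — no conflict.

No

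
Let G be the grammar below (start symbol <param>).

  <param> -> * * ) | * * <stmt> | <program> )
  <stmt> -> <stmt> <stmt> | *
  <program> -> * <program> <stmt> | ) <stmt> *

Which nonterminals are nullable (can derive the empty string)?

No nonterminal has an empty production or an RHS whose symbols are all nullable.

{ } (none)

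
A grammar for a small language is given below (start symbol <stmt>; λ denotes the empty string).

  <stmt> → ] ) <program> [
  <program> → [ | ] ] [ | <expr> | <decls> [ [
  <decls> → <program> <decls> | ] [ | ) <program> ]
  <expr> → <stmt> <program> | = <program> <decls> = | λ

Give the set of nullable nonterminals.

{ <expr>, <program> }

Directly nullable (have an λ-production): <expr>.
<program> → <expr> with every symbol nullable, so <program> is nullable.
No other nonterminal has a production whose RHS symbols are all nullable.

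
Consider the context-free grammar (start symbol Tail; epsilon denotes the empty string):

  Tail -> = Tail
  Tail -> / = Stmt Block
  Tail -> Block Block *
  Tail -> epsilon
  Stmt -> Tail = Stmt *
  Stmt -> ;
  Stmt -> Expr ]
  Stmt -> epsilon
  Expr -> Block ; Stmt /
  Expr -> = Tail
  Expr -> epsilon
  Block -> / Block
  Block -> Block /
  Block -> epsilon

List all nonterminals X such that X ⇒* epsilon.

{ Block, Expr, Stmt, Tail }

Directly nullable (have an epsilon-production): Tail, Stmt, Expr, Block.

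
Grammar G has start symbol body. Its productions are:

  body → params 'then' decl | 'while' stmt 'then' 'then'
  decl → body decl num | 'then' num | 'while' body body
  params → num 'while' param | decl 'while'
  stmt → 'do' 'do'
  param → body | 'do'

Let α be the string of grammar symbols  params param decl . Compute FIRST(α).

{ 'then', 'while', num }

Add FIRST(params) = { 'then', 'while', num }; params is not nullable, stop.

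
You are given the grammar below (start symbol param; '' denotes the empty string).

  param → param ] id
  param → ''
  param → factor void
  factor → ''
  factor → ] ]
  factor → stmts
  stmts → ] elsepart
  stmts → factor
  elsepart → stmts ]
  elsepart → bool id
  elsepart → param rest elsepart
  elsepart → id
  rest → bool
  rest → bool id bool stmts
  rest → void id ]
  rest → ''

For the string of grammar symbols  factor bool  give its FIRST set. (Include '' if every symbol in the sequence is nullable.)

{ ], bool }

Add FIRST(factor)\{''} = { ] }; factor is nullable, continue.
bool is a terminal; add {bool} and stop.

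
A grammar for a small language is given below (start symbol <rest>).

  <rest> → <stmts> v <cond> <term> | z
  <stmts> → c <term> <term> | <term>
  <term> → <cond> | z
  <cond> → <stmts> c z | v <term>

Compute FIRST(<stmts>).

{ c, v, z }

<stmts> → c <term> <term> contributes {c}.
From <stmts> → <term>: add FIRST(<term>) = { c, v, z }.
Union: FIRST(<stmts>) = { c, v, z }.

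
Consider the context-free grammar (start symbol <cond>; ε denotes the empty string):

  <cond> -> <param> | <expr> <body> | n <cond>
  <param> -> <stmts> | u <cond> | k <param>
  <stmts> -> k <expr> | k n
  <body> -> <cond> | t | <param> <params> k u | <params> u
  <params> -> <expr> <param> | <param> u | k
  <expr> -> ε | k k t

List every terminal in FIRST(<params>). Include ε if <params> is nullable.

{ k, u }

From <params> -> <expr> <param>: <expr> nullable, take FIRST(<expr>) ∪ FIRST(<param>) = { k, u }.
From <params> -> <param> u: add FIRST(<param>) = { k, u }.
<params> -> k contributes {k}.
Union: FIRST(<params>) = { k, u }.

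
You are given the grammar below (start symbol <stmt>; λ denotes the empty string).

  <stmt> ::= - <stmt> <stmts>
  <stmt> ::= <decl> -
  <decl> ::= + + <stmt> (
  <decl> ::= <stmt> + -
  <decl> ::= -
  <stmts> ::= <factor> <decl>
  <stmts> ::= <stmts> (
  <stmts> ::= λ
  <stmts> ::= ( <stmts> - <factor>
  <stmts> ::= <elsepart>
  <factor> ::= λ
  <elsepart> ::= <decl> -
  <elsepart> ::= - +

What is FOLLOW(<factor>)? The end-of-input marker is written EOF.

{ EOF, (, +, - }

In <stmts> ::= <factor> <decl>: add FIRST(<decl>) = { +, - }.
In <stmts> ::= ( <stmts> - <factor>: <factor> is at the end, add FOLLOW(<stmts>) = { EOF, (, +, - }.
Union: FOLLOW(<factor>) = { EOF, (, +, - }.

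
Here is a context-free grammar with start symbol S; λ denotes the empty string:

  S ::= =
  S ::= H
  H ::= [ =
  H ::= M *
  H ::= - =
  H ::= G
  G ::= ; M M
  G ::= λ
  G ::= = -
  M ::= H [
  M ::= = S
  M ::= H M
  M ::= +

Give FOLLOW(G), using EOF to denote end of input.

In H ::= G: G is at the end, add FOLLOW(H) = { EOF, *, +, -, ;, =, [ }.
Union: FOLLOW(G) = { EOF, *, +, -, ;, =, [ }.

{ EOF, *, +, -, ;, =, [ }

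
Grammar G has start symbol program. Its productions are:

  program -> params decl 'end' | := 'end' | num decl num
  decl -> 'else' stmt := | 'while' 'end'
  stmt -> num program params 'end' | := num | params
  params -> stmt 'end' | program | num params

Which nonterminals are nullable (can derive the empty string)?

{ } (none)

No nonterminal has an empty production or an RHS whose symbols are all nullable.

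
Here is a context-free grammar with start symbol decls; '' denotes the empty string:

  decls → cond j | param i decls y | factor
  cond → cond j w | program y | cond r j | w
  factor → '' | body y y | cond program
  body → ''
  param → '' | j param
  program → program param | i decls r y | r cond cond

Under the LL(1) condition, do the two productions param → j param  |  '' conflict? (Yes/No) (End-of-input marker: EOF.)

FIRST(j param) = { j } and FIRST('') = { '' }.
The second alternative is nullable and FOLLOW(param) = { EOF, i, j, r, y } shares j with FIRST of the first — conflict.

Yes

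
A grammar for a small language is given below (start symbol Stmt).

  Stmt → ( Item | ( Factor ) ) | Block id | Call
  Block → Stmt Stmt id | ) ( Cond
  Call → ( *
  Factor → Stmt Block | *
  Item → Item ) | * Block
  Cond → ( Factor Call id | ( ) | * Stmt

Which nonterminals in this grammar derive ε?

{ } (none)

No nonterminal has an empty production or an RHS whose symbols are all nullable.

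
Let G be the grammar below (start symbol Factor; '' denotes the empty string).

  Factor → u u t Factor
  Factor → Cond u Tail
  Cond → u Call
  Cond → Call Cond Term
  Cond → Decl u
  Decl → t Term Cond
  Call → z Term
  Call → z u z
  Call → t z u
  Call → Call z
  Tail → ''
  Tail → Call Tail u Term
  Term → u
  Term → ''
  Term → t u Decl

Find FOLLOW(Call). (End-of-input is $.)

{ $, t, u, z }

In Cond → u Call: Call is at the end, add FOLLOW(Cond) = { $, t, u, z }.
In Cond → Call Cond Term: add FIRST(Cond Term) = { t, u, z }.
In Call → Call z: add FIRST(z) = { z }.
In Tail → Call Tail u Term: add FIRST(Tail u Term) = { t, u, z }.
Union: FOLLOW(Call) = { $, t, u, z }.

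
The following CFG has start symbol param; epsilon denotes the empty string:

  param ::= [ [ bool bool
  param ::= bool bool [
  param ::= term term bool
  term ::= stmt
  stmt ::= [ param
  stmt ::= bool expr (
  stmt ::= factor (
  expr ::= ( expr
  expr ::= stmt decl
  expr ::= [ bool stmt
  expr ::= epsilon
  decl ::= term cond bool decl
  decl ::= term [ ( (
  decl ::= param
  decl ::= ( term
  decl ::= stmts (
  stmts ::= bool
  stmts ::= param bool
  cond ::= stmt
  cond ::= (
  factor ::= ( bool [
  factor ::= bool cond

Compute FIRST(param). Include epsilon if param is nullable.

{ (, [, bool }

param ::= [ [ bool bool contributes {[}.
param ::= bool bool [ contributes {bool}.
From param ::= term term bool: add FIRST(term) = { (, [, bool }.
Union: FIRST(param) = { (, [, bool }.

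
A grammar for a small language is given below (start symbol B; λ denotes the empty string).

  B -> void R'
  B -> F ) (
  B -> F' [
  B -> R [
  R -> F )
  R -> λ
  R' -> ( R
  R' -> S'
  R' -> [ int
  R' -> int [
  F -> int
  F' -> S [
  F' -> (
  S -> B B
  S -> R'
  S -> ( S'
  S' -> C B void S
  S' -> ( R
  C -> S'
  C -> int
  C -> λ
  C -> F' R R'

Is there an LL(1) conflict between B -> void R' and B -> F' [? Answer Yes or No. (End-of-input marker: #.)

FIRST(void R') = { void } and FIRST(F' [) = { (, [, int, void }.
Both contain void, so the two alternatives are not disjoint — LL(1) conflict.

Yes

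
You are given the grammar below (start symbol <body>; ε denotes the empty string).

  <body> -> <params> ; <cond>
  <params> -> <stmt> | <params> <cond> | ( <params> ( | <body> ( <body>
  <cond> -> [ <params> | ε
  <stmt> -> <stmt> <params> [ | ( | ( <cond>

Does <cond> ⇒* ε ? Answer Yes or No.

<cond> has an ε-production, so <cond> ⇒ ε.

Yes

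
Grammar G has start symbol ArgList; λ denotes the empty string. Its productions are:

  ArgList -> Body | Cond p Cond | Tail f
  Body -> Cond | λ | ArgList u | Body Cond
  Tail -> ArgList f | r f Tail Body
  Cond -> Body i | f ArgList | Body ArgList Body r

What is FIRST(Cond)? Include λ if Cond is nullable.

{ f, i, r, u }

From Cond -> Body i: Body nullable, take FIRST(Body) ∪ {i} = { f, i, r, u }.
Cond -> f ArgList contributes {f}.
From Cond -> Body ArgList Body r: Body, ArgList, Body nullable, take FIRST(Body) ∪ FIRST(ArgList) ∪ FIRST(Body) ∪ {r} = { f, i, r, u }.
Union: FIRST(Cond) = { f, i, r, u }.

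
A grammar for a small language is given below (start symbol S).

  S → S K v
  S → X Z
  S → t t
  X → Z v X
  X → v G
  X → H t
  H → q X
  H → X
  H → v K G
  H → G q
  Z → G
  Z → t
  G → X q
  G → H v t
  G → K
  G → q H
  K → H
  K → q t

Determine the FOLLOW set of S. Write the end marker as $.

S is the start symbol, so $ ∈ FOLLOW(S).
In S → S K v: add FIRST(K v) = { q, t, v }.
Union: FOLLOW(S) = { $, q, t, v }.

{ $, q, t, v }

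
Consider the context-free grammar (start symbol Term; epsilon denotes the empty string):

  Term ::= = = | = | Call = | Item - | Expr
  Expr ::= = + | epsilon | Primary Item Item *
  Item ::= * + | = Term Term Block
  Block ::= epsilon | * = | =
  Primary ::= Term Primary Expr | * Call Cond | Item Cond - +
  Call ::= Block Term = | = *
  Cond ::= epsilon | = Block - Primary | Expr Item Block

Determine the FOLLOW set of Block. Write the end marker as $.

In Item ::= = Term Term Block: Block is at the end, add FOLLOW(Item) = { *, -, = }.
In Call ::= Block Term =: add FIRST(Term =) = { *, = }.
In Cond ::= = Block - Primary: add FIRST(- Primary) = { - }.
In Cond ::= Expr Item Block: Block is at the end, add FOLLOW(Cond) = { *, -, = }.
Union: FOLLOW(Block) = { *, -, = }.

{ *, -, = }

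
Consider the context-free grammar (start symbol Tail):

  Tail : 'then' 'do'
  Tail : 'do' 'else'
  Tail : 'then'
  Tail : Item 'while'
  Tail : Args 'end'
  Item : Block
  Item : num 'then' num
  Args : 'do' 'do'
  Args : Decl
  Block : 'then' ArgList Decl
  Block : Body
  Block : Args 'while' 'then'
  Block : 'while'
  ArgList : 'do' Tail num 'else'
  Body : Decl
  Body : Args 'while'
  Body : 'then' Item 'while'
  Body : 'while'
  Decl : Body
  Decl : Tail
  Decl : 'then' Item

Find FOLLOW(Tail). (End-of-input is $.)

{ $, 'end', 'while', num }

Tail is the start symbol, so $ ∈ FOLLOW(Tail).
In ArgList : 'do' Tail num 'else': add FIRST(num 'else') = { num }.
In Decl : Tail: Tail is at the end, add FOLLOW(Decl) = { 'end', 'while' }.
Union: FOLLOW(Tail) = { $, 'end', 'while', num }.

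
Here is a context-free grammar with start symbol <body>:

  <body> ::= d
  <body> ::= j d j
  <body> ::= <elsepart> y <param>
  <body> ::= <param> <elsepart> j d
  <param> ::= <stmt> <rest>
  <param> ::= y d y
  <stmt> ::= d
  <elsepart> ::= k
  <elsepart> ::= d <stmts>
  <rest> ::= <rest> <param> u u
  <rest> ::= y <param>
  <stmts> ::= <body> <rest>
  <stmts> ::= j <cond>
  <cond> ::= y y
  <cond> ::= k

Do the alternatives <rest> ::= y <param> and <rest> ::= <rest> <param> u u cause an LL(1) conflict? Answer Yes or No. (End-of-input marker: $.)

Yes

FIRST(y <param>) = { y } and FIRST(<rest> <param> u u) = { y }.
Both contain y, so the two alternatives are not disjoint — LL(1) conflict.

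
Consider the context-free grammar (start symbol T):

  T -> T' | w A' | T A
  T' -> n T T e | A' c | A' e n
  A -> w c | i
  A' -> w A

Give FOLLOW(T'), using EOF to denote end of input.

{ EOF, e, i, n, w }

In T -> T': T' is at the end, add FOLLOW(T) = { EOF, e, i, n, w }.
Union: FOLLOW(T') = { EOF, e, i, n, w }.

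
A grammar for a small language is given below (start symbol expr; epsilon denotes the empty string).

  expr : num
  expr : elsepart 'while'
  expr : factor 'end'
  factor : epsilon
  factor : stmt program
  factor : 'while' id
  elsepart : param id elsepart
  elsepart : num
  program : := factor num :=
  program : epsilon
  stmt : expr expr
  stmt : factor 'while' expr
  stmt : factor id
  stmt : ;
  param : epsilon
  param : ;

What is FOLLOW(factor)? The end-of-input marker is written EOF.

In expr : factor 'end': add FIRST('end') = { 'end' }.
In program : := factor num :=: add FIRST(num :=) = { num }.
In stmt : factor 'while' expr: add FIRST('while' expr) = { 'while' }.
In stmt : factor id: add FIRST(id) = { id }.
Union: FOLLOW(factor) = { 'end', 'while', id, num }.

{ 'end', 'while', id, num }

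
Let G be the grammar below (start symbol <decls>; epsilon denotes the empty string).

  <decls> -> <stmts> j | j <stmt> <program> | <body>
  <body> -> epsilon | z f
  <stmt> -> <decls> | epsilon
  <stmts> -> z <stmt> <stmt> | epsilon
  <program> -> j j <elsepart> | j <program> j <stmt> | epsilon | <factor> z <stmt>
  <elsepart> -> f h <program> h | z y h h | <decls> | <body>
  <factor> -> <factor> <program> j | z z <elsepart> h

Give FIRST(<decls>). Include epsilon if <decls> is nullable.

{ j, z, epsilon }

From <decls> -> <stmts> j: <stmts> nullable, take FIRST(<stmts>) ∪ {j} = { j, z }.
<decls> -> j <stmt> <program> contributes {j}.
From <decls> -> <body>: add FIRST(<body>) = { z, epsilon } (including epsilon since <body> is nullable).
Union: FIRST(<decls>) = { j, z, epsilon }.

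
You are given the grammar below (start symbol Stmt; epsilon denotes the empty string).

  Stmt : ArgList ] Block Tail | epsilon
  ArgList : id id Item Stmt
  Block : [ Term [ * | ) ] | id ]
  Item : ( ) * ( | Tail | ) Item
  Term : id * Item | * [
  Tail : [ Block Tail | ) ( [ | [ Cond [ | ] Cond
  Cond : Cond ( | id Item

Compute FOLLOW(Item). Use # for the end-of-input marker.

{ #, (, [, ], id }

In ArgList : id id Item Stmt: add FIRST(Stmt)\{epsilon} = { id }.
  Since Stmt is nullable, also add FOLLOW(ArgList) = { ] }.
In Item : ) Item: Item is at the end, add FOLLOW(Item) = { #, (, [, ], id }.
In Term : id * Item: Item is at the end, add FOLLOW(Term) = { [ }.
In Cond : id Item: Item is at the end, add FOLLOW(Cond) = { #, (, [, ], id }.
Union: FOLLOW(Item) = { #, (, [, ], id }.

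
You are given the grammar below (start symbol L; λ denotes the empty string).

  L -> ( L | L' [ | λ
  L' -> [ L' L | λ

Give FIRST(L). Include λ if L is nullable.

L -> ( L contributes {(}.
From L -> L' [: L' nullable, take FIRST(L') ∪ {[} = { [ }.
L -> λ contributes λ.
Union: FIRST(L) = { (, [, λ }.

{ (, [, λ }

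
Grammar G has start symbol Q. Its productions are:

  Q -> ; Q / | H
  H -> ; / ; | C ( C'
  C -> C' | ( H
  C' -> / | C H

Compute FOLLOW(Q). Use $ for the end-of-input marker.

{ $, / }

Q is the start symbol, so $ ∈ FOLLOW(Q).
In Q -> ; Q /: add FIRST(/) = { / }.
Union: FOLLOW(Q) = { $, / }.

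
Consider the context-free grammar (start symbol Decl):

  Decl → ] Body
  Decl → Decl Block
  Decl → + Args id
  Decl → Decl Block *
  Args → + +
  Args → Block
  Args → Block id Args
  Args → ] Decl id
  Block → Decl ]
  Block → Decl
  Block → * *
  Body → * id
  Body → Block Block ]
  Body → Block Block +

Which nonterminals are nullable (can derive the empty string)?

No nonterminal has an empty production or an RHS whose symbols are all nullable.

{ } (none)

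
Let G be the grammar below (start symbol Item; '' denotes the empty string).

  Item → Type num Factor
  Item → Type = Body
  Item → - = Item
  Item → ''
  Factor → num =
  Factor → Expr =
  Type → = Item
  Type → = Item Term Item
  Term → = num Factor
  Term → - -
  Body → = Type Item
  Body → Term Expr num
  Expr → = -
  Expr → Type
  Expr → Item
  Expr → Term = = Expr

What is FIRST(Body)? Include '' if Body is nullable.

{ -, = }

Body → = Type Item contributes {=}.
From Body → Term Expr num: add FIRST(Term) = { -, = }.
Union: FIRST(Body) = { -, = }.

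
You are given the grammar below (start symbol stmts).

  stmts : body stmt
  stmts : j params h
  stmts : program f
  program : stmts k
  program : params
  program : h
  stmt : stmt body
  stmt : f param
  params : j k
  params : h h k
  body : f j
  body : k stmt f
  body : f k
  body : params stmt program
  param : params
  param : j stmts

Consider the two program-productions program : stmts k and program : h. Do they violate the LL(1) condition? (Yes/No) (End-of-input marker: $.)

Yes

FIRST(stmts k) = { f, h, j, k } and FIRST(h) = { h }.
Both contain h, so the two alternatives are not disjoint — LL(1) conflict.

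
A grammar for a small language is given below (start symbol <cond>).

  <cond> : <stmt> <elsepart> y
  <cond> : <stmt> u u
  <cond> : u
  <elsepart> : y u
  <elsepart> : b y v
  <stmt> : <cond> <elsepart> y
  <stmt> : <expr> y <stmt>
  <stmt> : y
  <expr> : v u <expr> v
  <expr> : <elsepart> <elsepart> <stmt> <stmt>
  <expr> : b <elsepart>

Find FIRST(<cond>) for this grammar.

{ b, u, v, y }

From <cond> : <stmt> <elsepart> y: add FIRST(<stmt>) = { b, u, v, y }.
From <cond> : <stmt> u u: add FIRST(<stmt>) = { b, u, v, y }.
<cond> : u contributes {u}.
Union: FIRST(<cond>) = { b, u, v, y }.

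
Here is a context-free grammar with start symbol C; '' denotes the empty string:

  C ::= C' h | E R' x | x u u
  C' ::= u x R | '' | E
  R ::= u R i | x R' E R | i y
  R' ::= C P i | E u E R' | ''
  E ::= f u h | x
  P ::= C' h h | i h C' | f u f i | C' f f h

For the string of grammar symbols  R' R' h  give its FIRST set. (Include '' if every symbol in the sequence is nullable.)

{ f, h, u, x }

Add FIRST(R')\{''} = { f, h, u, x }; R' is nullable, continue.
Add FIRST(R')\{''} = { f, h, u, x }; R' is nullable, continue.
h is a terminal; add {h} and stop.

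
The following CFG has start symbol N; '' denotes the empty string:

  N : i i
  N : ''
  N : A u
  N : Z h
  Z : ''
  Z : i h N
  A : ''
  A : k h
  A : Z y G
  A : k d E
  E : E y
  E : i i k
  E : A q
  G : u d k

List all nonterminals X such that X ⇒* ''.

Directly nullable (have an ''-production): N, Z, A.
No other nonterminal has a production whose RHS symbols are all nullable.

{ A, N, Z }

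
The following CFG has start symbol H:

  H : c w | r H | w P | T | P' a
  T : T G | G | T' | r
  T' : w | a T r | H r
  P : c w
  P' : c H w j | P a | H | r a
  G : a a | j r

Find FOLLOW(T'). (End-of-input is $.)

{ $, a, j, r, w }

In T : T': T' is at the end, add FOLLOW(T) = { $, a, j, r, w }.
Union: FOLLOW(T') = { $, a, j, r, w }.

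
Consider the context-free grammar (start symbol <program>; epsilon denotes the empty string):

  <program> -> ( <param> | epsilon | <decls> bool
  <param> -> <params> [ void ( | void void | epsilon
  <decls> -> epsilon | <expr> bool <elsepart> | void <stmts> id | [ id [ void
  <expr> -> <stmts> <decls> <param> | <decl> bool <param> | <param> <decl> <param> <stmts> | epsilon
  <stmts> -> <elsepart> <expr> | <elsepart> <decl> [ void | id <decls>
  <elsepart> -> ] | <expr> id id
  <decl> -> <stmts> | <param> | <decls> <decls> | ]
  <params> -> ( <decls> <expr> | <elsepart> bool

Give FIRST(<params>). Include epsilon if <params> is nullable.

{ (, [, ], bool, id, void }

<params> -> ( <decls> <expr> contributes {(}.
From <params> -> <elsepart> bool: add FIRST(<elsepart>) = { (, [, ], bool, id, void }.
Union: FIRST(<params>) = { (, [, ], bool, id, void }.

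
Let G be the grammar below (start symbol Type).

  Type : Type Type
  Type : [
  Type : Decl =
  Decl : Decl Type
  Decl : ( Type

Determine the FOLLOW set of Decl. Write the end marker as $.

In Type : Decl =: add FIRST(=) = { = }.
In Decl : Decl Type: add FIRST(Type) = { (, [ }.
Union: FOLLOW(Decl) = { (, =, [ }.

{ (, =, [ }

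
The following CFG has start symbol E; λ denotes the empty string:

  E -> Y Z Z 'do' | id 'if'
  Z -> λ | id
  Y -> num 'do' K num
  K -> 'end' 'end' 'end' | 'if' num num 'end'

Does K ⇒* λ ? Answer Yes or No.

Nullable nonterminals: Z.
No production of K has an RHS whose symbols are all nullable, so K is not nullable.

No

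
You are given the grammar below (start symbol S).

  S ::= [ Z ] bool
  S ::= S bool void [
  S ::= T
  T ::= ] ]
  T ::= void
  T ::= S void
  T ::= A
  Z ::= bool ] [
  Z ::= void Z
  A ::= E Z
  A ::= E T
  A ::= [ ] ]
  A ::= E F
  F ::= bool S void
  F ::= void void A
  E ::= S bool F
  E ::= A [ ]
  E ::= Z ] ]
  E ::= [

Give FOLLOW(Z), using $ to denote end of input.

{ $, [, ], bool, void }

In S ::= [ Z ] bool: add FIRST(] bool) = { ] }.
In Z ::= void Z: Z is at the end, add FOLLOW(Z) = { $, [, ], bool, void }.
In A ::= E Z: Z is at the end, add FOLLOW(A) = { $, [, ], bool, void }.
In E ::= Z ] ]: add FIRST(] ]) = { ] }.
Union: FOLLOW(Z) = { $, [, ], bool, void }.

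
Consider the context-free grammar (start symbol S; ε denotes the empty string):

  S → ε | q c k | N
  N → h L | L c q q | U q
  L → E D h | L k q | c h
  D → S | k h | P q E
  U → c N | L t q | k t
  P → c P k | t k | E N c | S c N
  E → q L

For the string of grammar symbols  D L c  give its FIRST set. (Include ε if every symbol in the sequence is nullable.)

{ c, h, k, q, t }

Add FIRST(D)\{ε} = { c, h, k, q, t }; D is nullable, continue.
Add FIRST(L) = { c, q }; L is not nullable, stop.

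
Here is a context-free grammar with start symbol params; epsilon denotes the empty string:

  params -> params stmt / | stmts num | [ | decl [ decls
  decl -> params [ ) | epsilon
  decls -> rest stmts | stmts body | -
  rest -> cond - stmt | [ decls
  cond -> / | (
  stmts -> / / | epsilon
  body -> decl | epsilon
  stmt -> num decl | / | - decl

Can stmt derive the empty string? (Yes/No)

Nullable nonterminals: body, decl, decls, stmts.
No production of stmt has an RHS whose symbols are all nullable, so stmt is not nullable.

No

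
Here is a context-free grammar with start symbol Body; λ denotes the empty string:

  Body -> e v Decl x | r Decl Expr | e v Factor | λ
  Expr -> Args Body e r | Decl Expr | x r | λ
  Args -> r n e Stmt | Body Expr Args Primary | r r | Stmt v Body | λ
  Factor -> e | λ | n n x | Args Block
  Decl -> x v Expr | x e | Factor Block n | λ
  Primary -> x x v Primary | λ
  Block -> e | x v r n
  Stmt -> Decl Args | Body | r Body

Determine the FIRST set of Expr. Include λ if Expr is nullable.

{ e, n, r, v, x, λ }

From Expr -> Args Body e r: Args, Body nullable, take FIRST(Args) ∪ FIRST(Body) ∪ {e} = { e, n, r, v, x }.
From Expr -> Decl Expr: Decl, Expr nullable, take FIRST(Decl) ∪ FIRST(Expr) = { e, n, r, v, x }; also λ since the whole RHS is nullable.
Expr -> x r contributes {x}.
Expr -> λ contributes λ.
Union: FIRST(Expr) = { e, n, r, v, x, λ }.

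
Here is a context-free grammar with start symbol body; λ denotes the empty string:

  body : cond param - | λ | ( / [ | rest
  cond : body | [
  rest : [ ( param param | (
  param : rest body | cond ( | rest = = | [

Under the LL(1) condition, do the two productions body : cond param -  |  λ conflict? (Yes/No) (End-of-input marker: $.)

FIRST(cond param -) = { (, [ } and FIRST(λ) = { λ }.
The second alternative is nullable and FOLLOW(body) = { $, (, -, =, [ } shares ( with FIRST of the first — conflict.

Yes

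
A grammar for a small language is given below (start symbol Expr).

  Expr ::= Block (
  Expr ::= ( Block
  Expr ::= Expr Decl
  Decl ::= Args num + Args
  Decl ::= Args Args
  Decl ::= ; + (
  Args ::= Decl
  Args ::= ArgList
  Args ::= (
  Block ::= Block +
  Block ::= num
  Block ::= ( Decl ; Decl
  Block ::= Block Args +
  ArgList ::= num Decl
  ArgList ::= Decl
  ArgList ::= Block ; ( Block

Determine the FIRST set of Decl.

{ (, ;, num }

From Decl ::= Args num + Args: add FIRST(Args) = { (, ;, num }.
From Decl ::= Args Args: add FIRST(Args) = { (, ;, num }.
Decl ::= ; + ( contributes {;}.
Union: FIRST(Decl) = { (, ;, num }.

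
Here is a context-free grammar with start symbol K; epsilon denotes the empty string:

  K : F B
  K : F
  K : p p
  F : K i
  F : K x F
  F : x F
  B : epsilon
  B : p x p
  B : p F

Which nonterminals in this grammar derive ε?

Directly nullable (have an epsilon-production): B.
No other nonterminal has a production whose RHS symbols are all nullable.

{ B }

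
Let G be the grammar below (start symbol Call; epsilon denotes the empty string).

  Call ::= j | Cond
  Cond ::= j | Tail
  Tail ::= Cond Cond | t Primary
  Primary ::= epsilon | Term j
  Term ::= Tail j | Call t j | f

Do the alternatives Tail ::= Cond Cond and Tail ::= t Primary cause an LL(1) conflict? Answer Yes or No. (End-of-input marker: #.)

Yes

FIRST(Cond Cond) = { j, t } and FIRST(t Primary) = { t }.
Both contain t, so the two alternatives are not disjoint — LL(1) conflict.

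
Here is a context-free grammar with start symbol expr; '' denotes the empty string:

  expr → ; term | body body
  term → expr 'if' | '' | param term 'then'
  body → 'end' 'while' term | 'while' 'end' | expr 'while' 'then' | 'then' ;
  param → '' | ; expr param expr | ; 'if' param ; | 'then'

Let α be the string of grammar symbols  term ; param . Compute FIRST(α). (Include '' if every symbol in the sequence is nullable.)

{ 'end', 'then', 'while', ; }

Add FIRST(term)\{''} = { 'end', 'then', 'while', ; }; term is nullable, continue.
; is a terminal; add {;} and stop.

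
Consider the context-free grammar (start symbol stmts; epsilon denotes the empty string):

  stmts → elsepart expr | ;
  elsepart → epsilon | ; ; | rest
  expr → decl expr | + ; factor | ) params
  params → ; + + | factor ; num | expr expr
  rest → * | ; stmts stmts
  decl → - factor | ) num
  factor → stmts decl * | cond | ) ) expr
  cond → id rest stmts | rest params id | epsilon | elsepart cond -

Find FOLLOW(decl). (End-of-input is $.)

In expr → decl expr: add FIRST(expr) = { ), +, - }.
In factor → stmts decl *: add FIRST(*) = { * }.
Union: FOLLOW(decl) = { ), *, +, - }.

{ ), *, +, - }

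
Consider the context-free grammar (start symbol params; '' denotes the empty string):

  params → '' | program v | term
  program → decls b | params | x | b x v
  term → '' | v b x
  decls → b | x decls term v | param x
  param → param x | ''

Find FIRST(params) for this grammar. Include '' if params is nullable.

{ b, v, x, '' }

params → '' contributes ''.
From params → program v: program nullable, take FIRST(program) ∪ {v} = { b, v, x }.
From params → term: add FIRST(term) = { v, '' } (including '' since term is nullable).
Union: FIRST(params) = { b, v, x, '' }.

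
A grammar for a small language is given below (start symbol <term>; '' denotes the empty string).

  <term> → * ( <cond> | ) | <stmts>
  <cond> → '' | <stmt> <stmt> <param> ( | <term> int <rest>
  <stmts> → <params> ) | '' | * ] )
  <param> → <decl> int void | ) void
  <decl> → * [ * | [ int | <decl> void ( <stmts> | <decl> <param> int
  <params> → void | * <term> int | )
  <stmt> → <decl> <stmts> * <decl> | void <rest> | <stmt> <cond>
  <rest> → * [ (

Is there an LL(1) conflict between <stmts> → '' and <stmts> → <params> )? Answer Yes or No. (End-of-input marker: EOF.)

FIRST('') = { '' } and FIRST(<params> )) = { ), *, void }.
The first alternative is nullable and FOLLOW(<stmts>) = { EOF, ), *, [, int, void } shares ) with FIRST of the second — conflict.

Yes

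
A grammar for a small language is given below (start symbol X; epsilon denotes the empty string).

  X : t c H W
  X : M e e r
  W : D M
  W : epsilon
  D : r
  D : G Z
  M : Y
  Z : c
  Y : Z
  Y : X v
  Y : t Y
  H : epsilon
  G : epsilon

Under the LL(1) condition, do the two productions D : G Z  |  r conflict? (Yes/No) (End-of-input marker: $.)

No

FIRST(G Z) = { c } and FIRST(r) = { r }.
The FIRST sets are disjoint and neither alternative is nullable — no conflict.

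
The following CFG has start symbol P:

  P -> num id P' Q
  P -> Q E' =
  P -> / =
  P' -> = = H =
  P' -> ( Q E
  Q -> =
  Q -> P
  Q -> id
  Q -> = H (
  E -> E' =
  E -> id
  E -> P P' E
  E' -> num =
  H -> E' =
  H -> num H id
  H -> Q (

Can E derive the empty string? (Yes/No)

No

No nonterminal in this grammar is nullable.
No production of E has an RHS whose symbols are all nullable, so E is not nullable.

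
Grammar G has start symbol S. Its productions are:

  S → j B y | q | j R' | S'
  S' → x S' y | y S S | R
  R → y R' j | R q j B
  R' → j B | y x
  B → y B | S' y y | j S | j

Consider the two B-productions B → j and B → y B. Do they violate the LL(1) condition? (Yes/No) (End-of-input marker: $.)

No

FIRST(j) = { j } and FIRST(y B) = { y }.
The FIRST sets are disjoint and neither alternative is nullable — no conflict.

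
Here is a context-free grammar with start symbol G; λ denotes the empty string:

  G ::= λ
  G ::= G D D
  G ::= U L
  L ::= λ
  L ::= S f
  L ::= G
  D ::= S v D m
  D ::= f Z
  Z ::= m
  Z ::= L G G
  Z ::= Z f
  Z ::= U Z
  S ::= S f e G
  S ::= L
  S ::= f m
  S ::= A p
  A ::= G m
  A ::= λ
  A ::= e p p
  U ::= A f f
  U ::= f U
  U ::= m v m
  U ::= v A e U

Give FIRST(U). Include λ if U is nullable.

From U ::= A f f: A nullable, take FIRST(A) ∪ {f} = { e, f, m, p, v }.
U ::= f U contributes {f}.
U ::= m v m contributes {m}.
U ::= v A e U contributes {v}.
Union: FIRST(U) = { e, f, m, p, v }.

{ e, f, m, p, v }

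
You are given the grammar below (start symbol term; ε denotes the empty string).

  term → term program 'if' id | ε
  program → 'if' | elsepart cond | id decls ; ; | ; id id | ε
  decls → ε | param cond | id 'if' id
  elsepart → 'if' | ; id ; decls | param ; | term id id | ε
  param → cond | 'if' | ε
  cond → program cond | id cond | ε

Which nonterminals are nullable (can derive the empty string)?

{ cond, decls, elsepart, param, program, term }

Directly nullable (have an ε-production): term, program, decls, elsepart, param, cond.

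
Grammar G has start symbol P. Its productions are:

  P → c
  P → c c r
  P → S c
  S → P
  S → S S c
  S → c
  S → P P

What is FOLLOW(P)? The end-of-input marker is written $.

{ $, c }

P is the start symbol, so $ ∈ FOLLOW(P).
In S → P: P is at the end, add FOLLOW(S) = { c }.
In S → P P: add FIRST(P) = { c }.
In S → P P: P is at the end, add FOLLOW(S) = { c }.
Union: FOLLOW(P) = { $, c }.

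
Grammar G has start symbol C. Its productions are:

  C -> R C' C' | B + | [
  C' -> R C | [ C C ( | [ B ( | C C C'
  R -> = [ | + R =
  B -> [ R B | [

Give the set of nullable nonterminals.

{ } (none)

No nonterminal has an empty production or an RHS whose symbols are all nullable.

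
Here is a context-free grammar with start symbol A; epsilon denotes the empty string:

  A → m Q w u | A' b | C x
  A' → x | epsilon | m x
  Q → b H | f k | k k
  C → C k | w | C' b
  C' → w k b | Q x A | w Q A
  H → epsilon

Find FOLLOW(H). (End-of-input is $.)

{ b, f, k, m, w, x }

In Q → b H: H is at the end, add FOLLOW(Q) = { b, f, k, m, w, x }.
Union: FOLLOW(H) = { b, f, k, m, w, x }.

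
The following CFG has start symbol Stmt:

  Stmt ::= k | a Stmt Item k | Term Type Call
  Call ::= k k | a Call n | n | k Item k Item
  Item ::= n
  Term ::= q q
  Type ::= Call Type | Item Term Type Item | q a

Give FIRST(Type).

From Type ::= Call Type: add FIRST(Call) = { a, k, n }.
From Type ::= Item Term Type Item: add FIRST(Item) = { n }.
Type ::= q a contributes {q}.
Union: FIRST(Type) = { a, k, n, q }.

{ a, k, n, q }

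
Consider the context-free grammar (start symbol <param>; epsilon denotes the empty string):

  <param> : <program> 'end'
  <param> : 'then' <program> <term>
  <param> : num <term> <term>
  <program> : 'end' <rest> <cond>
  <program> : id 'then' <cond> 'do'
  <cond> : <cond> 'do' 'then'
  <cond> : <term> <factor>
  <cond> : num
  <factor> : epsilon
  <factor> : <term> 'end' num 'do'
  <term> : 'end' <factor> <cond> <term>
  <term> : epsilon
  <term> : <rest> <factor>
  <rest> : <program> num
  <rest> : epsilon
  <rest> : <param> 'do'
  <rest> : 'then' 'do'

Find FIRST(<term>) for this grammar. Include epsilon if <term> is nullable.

{ 'end', 'then', id, num, epsilon }

<term> : 'end' <factor> <cond> <term> contributes {'end'}.
<term> : epsilon contributes epsilon.
From <term> : <rest> <factor>: <rest>, <factor> nullable, take FIRST(<rest>) ∪ FIRST(<factor>) = { 'end', 'then', id, num }; also epsilon since the whole RHS is nullable.
Union: FIRST(<term>) = { 'end', 'then', id, num, epsilon }.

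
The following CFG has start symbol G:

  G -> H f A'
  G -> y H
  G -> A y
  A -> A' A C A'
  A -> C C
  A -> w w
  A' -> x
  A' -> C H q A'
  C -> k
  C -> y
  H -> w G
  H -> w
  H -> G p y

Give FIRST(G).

From G -> H f A': add FIRST(H) = { k, w, x, y }.
G -> y H contributes {y}.
From G -> A y: add FIRST(A) = { k, w, x, y }.
Union: FIRST(G) = { k, w, x, y }.

{ k, w, x, y }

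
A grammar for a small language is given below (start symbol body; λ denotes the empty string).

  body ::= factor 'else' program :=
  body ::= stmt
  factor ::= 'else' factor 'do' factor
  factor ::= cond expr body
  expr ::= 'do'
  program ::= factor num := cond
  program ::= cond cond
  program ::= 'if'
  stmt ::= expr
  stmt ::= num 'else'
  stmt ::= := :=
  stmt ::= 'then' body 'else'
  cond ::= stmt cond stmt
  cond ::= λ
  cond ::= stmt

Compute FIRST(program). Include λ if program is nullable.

From program ::= factor num := cond: add FIRST(factor) = { 'do', 'else', 'then', :=, num }.
From program ::= cond cond: cond, cond nullable, take FIRST(cond) ∪ FIRST(cond) = { 'do', 'then', :=, num }; also λ since the whole RHS is nullable.
program ::= 'if' contributes {'if'}.
Union: FIRST(program) = { 'do', 'else', 'if', 'then', :=, num, λ }.

{ 'do', 'else', 'if', 'then', :=, num, λ }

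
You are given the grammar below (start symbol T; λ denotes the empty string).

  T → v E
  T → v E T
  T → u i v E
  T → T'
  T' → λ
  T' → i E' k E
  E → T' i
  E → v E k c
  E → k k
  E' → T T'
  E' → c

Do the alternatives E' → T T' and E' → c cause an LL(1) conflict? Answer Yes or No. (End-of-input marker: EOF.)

FIRST(T T') = { i, u, v, λ } and FIRST(c) = { c }.
The first is nullable but FOLLOW(E') = { k } is disjoint from FIRST of the second.

No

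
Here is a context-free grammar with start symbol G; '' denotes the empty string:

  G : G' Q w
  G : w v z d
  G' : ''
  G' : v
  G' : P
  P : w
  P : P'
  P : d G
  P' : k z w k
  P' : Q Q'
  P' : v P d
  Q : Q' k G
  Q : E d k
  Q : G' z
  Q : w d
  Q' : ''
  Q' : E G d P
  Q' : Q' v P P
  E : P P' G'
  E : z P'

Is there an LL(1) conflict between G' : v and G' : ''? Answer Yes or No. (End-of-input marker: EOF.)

FIRST(v) = { v } and FIRST('') = { '' }.
The second alternative is nullable and FOLLOW(G') = { d, k, v, w, z } shares v with FIRST of the first — conflict.

Yes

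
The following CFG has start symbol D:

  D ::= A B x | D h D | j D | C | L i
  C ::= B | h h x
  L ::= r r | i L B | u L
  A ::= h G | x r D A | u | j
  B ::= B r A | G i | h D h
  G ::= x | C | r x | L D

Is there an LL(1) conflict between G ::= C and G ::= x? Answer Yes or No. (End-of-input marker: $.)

Yes

FIRST(C) = { h, i, r, u, x } and FIRST(x) = { x }.
Both contain x, so the two alternatives are not disjoint — LL(1) conflict.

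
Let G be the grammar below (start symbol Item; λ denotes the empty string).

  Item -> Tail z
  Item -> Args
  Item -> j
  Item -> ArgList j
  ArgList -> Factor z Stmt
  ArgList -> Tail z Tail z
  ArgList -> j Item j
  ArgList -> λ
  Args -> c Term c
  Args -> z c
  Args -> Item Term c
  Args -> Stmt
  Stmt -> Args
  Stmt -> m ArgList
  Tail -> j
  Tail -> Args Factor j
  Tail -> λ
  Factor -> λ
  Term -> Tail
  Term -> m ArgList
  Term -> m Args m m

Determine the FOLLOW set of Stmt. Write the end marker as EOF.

In ArgList -> Factor z Stmt: Stmt is at the end, add FOLLOW(ArgList) = { EOF, c, j, m, z }.
In Args -> Stmt: Stmt is at the end, add FOLLOW(Args) = { EOF, c, j, m, z }.
Union: FOLLOW(Stmt) = { EOF, c, j, m, z }.

{ EOF, c, j, m, z }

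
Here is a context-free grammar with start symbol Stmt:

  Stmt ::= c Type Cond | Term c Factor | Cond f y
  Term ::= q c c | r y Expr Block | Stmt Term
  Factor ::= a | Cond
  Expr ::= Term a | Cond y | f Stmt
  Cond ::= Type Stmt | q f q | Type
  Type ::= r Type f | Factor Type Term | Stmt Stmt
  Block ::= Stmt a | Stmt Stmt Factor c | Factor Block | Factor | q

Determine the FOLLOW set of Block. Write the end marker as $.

{ $, a, c, f, q, r, y }

In Term ::= r y Expr Block: Block is at the end, add FOLLOW(Term) = { $, a, c, f, q, r, y }.
In Block ::= Factor Block: Block is at the end, add FOLLOW(Block) = { $, a, c, f, q, r, y }.
Union: FOLLOW(Block) = { $, a, c, f, q, r, y }.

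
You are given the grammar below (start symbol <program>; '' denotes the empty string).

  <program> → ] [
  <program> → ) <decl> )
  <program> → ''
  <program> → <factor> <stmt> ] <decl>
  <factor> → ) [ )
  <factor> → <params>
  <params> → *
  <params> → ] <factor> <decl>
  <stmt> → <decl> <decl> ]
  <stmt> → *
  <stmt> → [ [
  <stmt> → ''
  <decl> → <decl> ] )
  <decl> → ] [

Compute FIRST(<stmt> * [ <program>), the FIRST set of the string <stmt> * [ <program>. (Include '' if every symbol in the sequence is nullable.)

Add FIRST(<stmt>)\{''} = { *, [, ] }; <stmt> is nullable, continue.
* is a terminal; add {*} and stop.

{ *, [, ] }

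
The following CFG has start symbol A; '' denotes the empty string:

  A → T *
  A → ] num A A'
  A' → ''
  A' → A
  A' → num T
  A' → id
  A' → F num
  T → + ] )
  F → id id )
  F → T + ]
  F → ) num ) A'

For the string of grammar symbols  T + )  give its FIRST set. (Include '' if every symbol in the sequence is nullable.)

{ + }

Add FIRST(T) = { + }; T is not nullable, stop.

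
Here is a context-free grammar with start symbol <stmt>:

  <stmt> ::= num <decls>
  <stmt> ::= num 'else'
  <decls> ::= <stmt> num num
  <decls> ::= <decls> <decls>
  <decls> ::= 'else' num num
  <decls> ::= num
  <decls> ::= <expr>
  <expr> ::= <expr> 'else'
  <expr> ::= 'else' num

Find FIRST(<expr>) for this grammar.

{ 'else' }

From <expr> ::= <expr> 'else': add FIRST(<expr>) = { 'else' }.
<expr> ::= 'else' num contributes {'else'}.
Union: FIRST(<expr>) = { 'else' }.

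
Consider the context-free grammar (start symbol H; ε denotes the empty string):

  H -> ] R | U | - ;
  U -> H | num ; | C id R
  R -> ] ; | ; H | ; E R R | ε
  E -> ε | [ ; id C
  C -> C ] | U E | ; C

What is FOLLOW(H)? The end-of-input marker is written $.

{ $, ;, [, ], id }

H is the start symbol, so $ ∈ FOLLOW(H).
In U -> H: H is at the end, add FOLLOW(U) = { $, ;, [, ], id }.
In R -> ; H: H is at the end, add FOLLOW(R) = { $, ;, [, ], id }.
Union: FOLLOW(H) = { $, ;, [, ], id }.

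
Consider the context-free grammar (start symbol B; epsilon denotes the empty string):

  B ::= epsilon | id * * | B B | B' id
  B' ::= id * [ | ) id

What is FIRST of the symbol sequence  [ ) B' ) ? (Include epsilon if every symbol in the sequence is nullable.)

{ [ }

[ is a terminal; add {[} and stop.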